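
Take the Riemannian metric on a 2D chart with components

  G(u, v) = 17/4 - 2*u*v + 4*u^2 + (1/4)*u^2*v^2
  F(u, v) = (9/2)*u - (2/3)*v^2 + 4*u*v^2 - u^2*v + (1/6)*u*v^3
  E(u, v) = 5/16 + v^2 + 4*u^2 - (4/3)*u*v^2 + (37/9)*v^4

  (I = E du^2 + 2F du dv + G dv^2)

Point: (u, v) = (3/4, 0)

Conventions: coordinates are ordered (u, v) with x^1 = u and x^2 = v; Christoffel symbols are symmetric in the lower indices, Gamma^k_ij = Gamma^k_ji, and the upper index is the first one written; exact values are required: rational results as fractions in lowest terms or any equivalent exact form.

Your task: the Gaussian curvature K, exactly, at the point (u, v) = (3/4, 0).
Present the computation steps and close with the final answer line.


E = 41/16, F = 27/8, G = 13/2, EG - F^2 = 337/64 at the point
E_u = 6, E_v = 0, F_u = 9/2, F_v = -9/16, G_u = 6, G_v = -3/2
E_vv = 0, F_uv = -3/2, G_uu = 8
Evaluate Brioschi's two determinant matrices M1, M2 and divide by (EG - F^2)^2.
M1 = [[-E_vv/2 + F_uv - G_uu/2, E_u/2, F_u - E_v/2], [F_v - G_u/2, E, F], [G_v/2, F, G]] = [[-11/2, 3, 9/2], [-57/16, 41/16, 27/8], [-3/4, 27/8, 13/2]]; det M1 = -3211/256
M2 = [[0, E_v/2, G_u/2], [E_v/2, E, F], [G_u/2, F, G]] = [[0, 0, 3], [0, 41/16, 27/8], [3, 27/8, 13/2]]; det M2 = -369/16
det M1 - det M2 = 2693/256; K = 2693/256 / (337/64)^2 = 43088/113569

Answer: K = 43088/113569


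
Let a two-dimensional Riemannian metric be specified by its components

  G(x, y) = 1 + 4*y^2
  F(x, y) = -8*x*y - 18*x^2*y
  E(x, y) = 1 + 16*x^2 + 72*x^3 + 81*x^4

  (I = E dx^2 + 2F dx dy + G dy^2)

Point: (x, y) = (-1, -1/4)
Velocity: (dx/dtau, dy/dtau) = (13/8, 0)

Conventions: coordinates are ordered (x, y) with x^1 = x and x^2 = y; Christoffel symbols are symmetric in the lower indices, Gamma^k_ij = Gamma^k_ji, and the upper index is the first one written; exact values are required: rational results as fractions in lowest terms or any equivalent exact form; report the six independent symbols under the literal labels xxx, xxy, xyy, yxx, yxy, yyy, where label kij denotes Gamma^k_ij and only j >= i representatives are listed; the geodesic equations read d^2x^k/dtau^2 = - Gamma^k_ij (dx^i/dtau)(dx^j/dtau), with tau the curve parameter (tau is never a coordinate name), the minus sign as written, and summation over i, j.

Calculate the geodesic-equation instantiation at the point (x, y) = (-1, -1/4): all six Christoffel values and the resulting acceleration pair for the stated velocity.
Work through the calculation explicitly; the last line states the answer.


E = 26, F = 5/2, G = 5/4 at the point
E_x = -140, E_y = 0, F_x = -7, F_y = -10, G_x = 0, G_y = -2
EG - F^2 = 105/4;  g^inv = (4/105) * [[5/4, -5/2], [-5/2, 26]]
first-kind symbols [ij,l] = (1/2)(d_i g_jl + d_j g_il - d_l g_ij): [xx,x] = E_x/2 = -70, [xx,y] = F_x - E_y/2 = -7, [xy,x] = E_y/2 = 0, [xy,y] = G_x/2 = 0, [yy,x] = F_y - G_x/2 = -10, [yy,y] = G_y/2 = -1
Gamma^x_ij = (G*[ij,x] - F*[ij,y])/(EG - F^2), Gamma^y_ij = (E*[ij,y] - F*[ij,x])/(EG - F^2)
Gamma_xxx = -8/3, Gamma_xxy = 0, Gamma_xyy = -8/21, Gamma_yxx = -4/15, Gamma_yxy = 0, Gamma_yyy = -4/105
d^2x/dtau^2 = -(Gamma_xxx*(13/8)^2 + 2*Gamma_xxy*(13/8)*(0) + Gamma_xyy*(0)^2) = 169/24
d^2y/dtau^2 = -(Gamma_yxx*(13/8)^2 + 2*Gamma_yxy*(13/8)*(0) + Gamma_yyy*(0)^2) = 169/240

Answer: Gamma_xxx = -8/3, Gamma_xxy = 0, Gamma_xyy = -8/21, Gamma_yxx = -4/15, Gamma_yxy = 0, Gamma_yyy = -4/105; accelerations (d^2x/dtau^2, d^2y/dtau^2) = (169/24, 169/240)


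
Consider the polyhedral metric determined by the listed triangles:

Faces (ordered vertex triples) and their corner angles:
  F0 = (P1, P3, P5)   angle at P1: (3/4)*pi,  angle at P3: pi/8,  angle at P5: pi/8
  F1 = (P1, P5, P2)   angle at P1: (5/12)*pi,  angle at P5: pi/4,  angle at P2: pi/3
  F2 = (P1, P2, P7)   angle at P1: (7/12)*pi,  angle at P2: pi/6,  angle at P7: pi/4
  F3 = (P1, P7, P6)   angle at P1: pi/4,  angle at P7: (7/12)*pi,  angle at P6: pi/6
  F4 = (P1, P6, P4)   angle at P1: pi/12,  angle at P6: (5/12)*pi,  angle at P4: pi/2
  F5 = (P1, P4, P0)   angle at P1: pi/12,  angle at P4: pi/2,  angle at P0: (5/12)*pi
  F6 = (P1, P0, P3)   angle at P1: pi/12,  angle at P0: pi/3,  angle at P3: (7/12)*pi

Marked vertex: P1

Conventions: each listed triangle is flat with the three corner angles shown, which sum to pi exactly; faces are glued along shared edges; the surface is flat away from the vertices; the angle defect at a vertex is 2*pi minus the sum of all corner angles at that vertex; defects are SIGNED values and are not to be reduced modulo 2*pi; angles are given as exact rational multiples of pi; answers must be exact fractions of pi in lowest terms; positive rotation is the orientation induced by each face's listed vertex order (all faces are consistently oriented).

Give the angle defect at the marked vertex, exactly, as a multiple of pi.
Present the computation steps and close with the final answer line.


Sum of corner angles at P1: (9/4)*pi
defect = 2*pi - (9/4)*pi

Answer: defect(P1) = -pi/4


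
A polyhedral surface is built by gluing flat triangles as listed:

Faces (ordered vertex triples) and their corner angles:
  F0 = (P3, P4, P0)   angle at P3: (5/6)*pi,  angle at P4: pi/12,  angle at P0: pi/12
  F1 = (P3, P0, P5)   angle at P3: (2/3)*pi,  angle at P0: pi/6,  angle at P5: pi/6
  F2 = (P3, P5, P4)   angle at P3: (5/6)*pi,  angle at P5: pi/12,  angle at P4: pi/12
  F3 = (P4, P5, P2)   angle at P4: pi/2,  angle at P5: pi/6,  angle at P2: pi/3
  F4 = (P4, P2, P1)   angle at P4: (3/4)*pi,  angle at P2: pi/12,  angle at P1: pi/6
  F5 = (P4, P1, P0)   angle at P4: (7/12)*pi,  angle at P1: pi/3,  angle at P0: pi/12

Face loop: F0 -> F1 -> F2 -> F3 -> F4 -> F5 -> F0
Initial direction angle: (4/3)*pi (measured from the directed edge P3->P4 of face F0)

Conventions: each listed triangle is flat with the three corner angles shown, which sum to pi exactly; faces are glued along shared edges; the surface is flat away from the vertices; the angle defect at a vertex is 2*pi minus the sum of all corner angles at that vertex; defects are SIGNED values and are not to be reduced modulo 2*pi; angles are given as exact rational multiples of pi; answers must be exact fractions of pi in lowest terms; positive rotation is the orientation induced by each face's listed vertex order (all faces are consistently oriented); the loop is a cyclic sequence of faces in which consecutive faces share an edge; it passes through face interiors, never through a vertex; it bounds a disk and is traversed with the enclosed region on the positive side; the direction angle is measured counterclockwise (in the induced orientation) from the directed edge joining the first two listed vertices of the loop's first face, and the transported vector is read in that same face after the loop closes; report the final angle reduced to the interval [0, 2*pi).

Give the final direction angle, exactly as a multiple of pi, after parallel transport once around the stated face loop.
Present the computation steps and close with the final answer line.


enclosed vertex P3: corner angles sum to (7/3)*pi, defect = 2*pi - (7/3)*pi = -pi/3
enclosed vertex P4: corner angles sum to 2*pi, defect = 2*pi - 2*pi = 0
holonomy = initial angle + sum of enclosed defects (mod 2*pi), positive in the induced orientation
final angle = (4/3)*pi - pi/3 = pi (mod 2*pi)

Answer: final direction angle = pi


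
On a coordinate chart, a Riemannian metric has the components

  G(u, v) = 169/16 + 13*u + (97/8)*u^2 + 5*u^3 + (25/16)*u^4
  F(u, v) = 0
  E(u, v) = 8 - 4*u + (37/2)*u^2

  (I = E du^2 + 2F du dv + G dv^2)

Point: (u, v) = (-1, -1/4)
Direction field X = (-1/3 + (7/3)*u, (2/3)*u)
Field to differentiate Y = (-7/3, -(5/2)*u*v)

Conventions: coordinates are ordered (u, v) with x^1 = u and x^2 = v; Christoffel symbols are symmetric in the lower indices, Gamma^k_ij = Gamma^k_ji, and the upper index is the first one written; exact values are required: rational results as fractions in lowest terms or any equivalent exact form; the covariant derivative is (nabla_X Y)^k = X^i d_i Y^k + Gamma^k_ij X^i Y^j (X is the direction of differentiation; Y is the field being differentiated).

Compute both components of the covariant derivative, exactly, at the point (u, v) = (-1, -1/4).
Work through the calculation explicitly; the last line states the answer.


E = 61/2, F = 0, G = 25/4 at the point
E_u = -41, E_v = 0, F_u = 0, F_v = 0, G_u = -5/2, G_v = 0
EG - F^2 = 1525/8;  g^inv = (8/1525) * [[25/4, 0], [0, 61/2]]
first-kind symbols [ij,l] = (1/2)(d_i g_jl + d_j g_il - d_l g_ij): [uu,u] = E_u/2 = -41/2, [uu,v] = F_u - E_v/2 = 0, [uv,u] = E_v/2 = 0, [uv,v] = G_u/2 = -5/4, [vv,u] = F_v - G_u/2 = 5/4, [vv,v] = G_v/2 = 0
Gamma^u_ij = (G*[ij,u] - F*[ij,v])/(EG - F^2), Gamma^v_ij = (E*[ij,v] - F*[ij,u])/(EG - F^2)
Gamma_uuu = -41/61, Gamma_uuv = 0, Gamma_uvv = 5/122, Gamma_vuu = 0, Gamma_vuv = -1/5, Gamma_vvv = 0
X = (-8/3, -2/3), Y = (-7/3, -5/8) at the point

Answer: (nabla_X Y)^u = -18293/4392, (nabla_X Y)^v = -179/45


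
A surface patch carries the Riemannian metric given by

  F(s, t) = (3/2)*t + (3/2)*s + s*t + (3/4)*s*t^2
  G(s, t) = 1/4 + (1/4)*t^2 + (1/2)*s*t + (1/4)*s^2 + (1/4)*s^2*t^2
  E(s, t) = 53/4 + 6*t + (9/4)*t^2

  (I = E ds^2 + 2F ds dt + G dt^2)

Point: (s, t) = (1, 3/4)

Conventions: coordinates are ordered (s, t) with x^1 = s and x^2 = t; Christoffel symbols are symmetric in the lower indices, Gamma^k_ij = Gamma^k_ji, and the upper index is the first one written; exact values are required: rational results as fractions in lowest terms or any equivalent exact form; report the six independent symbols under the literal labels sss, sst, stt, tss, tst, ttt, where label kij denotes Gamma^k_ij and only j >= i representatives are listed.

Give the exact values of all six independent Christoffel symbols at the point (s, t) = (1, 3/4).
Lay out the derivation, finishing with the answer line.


E = 1217/64, F = 243/64, G = 37/32 at the point
E_s = 0, E_t = 75/8, F_s = 171/64, F_t = 29/8, G_s = 37/32, G_t = 5/4
EG - F^2 = 31009/4096;  g^inv = (4096/31009) * [[37/32, -243/64], [-243/64, 1217/64]]
first-kind symbols [ij,l] = (1/2)(d_i g_jl + d_j g_il - d_l g_ij): [ss,s] = E_s/2 = 0, [ss,t] = F_s - E_t/2 = -129/64, [st,s] = E_t/2 = 75/16, [st,t] = G_s/2 = 37/64, [tt,s] = F_t - G_s/2 = 195/64, [tt,t] = G_t/2 = 5/8
Gamma^s_ij = (G*[ij,s] - F*[ij,t])/(EG - F^2), Gamma^t_ij = (E*[ij,t] - F*[ij,s])/(EG - F^2)

Answer: Gamma_sss = 31347/31009, Gamma_sst = 13209/31009, Gamma_stt = 4710/31009, Gamma_tss = -156993/31009, Gamma_tst = -27871/31009, Gamma_ttt = 1295/31009


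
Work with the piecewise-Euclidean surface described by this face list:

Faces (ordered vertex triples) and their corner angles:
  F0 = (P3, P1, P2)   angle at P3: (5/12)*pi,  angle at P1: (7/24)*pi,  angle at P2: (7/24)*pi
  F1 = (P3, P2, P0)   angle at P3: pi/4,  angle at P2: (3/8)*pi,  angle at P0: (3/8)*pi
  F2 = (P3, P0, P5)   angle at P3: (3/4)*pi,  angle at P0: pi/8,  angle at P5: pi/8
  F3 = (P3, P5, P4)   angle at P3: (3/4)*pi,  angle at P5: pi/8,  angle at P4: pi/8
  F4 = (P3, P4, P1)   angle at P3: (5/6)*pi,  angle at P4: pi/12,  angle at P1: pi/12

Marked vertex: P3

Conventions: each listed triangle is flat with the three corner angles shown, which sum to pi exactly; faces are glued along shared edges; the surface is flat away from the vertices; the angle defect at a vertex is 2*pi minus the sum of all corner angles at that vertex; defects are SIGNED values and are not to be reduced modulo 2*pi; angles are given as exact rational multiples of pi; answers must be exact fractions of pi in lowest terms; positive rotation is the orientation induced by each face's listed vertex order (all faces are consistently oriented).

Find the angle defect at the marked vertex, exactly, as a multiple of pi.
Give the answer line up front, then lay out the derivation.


Answer: defect(P3) = -pi

Sum of corner angles at P3: 3*pi
defect = 2*pi - 3*pi


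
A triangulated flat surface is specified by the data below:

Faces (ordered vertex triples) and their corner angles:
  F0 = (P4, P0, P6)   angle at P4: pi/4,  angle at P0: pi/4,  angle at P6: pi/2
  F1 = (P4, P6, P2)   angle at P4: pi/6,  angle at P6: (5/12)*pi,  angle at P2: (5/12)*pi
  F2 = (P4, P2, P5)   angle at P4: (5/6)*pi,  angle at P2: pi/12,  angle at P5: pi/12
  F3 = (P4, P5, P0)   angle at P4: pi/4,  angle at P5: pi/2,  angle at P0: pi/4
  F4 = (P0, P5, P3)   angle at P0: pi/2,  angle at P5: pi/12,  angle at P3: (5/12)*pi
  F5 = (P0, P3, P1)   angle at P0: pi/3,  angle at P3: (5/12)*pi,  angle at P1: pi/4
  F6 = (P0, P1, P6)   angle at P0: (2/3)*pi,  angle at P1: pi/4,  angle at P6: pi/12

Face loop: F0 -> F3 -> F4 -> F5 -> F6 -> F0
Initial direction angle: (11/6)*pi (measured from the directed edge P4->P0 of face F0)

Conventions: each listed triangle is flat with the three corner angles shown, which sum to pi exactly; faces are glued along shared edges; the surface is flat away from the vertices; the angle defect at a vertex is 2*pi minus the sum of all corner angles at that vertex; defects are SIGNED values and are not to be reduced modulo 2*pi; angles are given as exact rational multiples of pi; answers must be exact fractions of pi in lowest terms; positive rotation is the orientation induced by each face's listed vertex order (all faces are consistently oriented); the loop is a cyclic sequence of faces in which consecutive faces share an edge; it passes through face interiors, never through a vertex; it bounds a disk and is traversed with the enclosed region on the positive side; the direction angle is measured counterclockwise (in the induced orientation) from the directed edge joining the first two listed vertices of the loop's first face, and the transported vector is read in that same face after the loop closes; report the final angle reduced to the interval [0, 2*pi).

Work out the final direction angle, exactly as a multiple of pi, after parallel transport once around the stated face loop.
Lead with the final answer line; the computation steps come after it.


Answer: final direction angle = (11/6)*pi

enclosed vertex P0: corner angles sum to 2*pi, defect = 2*pi - 2*pi = 0
summing the enclosed defects onto the initial angle, mod 2*pi in the induced orientation:
final angle = (11/6)*pi + 0 = (11/6)*pi (mod 2*pi)


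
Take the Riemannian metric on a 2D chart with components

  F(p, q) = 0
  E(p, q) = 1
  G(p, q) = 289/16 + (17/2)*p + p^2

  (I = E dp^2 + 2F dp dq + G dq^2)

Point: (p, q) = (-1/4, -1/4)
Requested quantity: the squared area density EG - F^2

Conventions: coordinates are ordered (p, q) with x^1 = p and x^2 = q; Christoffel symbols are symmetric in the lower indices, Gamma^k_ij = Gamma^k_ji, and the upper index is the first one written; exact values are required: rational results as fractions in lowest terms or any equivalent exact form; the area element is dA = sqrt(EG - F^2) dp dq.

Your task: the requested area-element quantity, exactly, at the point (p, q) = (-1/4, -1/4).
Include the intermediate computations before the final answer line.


E = 1, F = 0, G = 16; EG - F^2 = 16

Answer: EG - F^2 = 16


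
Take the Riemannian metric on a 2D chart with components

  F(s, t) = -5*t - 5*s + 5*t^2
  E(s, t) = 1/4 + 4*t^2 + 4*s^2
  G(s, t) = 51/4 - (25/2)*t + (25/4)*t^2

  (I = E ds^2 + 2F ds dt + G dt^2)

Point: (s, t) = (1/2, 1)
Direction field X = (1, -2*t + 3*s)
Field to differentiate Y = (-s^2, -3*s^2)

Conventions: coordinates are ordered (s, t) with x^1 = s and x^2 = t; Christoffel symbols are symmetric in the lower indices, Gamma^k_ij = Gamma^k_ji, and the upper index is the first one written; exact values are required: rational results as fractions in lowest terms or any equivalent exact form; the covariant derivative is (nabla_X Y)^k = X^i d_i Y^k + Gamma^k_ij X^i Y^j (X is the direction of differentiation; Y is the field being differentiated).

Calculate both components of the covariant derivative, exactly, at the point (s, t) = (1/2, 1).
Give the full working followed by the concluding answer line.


E = 21/4, F = -5/2, G = 13/2 at the point
E_s = 4, E_t = 8, F_s = -5, F_t = 5, G_s = 0, G_t = 0
EG - F^2 = 223/8;  g^inv = (8/223) * [[13/2, 5/2], [5/2, 21/4]]
first-kind symbols [ij,l] = (1/2)(d_i g_jl + d_j g_il - d_l g_ij): [ss,s] = E_s/2 = 2, [ss,t] = F_s - E_t/2 = -9, [st,s] = E_t/2 = 4, [st,t] = G_s/2 = 0, [tt,s] = F_t - G_s/2 = 5, [tt,t] = G_t/2 = 0
Gamma^s_ij = (G*[ij,s] - F*[ij,t])/(EG - F^2), Gamma^t_ij = (E*[ij,t] - F*[ij,s])/(EG - F^2)
Gamma_sss = -76/223, Gamma_sst = 208/223, Gamma_stt = 260/223, Gamma_tss = -338/223, Gamma_tst = 80/223, Gamma_ttt = 100/223
X = (1, -1/2), Y = (-1/4, -3/4) at the point

Answer: (nabla_X Y)^s = -473/446, (nabla_X Y)^t = -597/223


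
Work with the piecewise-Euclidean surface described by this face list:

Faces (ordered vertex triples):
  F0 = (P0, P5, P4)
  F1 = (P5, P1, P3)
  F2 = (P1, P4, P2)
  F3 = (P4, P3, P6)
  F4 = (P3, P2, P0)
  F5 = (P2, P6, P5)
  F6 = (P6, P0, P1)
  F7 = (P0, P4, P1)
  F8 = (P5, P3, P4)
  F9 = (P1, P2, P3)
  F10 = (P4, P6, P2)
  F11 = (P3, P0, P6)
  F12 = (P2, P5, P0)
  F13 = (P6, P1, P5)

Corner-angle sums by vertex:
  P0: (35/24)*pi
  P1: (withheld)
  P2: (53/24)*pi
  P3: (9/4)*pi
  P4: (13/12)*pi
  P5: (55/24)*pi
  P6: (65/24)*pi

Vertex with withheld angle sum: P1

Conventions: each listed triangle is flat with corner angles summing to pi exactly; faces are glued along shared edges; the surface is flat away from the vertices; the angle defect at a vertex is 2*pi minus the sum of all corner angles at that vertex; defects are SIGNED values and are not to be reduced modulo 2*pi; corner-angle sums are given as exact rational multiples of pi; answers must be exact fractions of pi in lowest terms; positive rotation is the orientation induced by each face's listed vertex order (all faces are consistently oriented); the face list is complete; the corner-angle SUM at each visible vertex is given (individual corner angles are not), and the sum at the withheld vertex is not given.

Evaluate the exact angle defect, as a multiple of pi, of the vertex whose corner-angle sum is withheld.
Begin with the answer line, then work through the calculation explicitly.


Answer: defect(P1) = 0

V = 7, E = 21, F = 14; chi = V - E + F = 0
Gauss-Bonnet: total defect = 2*pi*chi = 0; visible defects sum to 0


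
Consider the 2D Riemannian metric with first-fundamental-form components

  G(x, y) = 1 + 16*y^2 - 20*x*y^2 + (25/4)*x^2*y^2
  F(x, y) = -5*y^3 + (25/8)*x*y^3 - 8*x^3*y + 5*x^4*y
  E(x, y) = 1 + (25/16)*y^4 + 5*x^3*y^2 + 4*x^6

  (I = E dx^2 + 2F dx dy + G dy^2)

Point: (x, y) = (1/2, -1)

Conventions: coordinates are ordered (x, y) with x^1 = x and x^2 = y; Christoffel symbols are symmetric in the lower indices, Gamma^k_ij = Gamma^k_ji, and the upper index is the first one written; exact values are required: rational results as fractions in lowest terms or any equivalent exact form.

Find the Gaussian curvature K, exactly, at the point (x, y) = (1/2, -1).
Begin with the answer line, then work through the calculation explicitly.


Answer: K = -2656/29929

E = 13/4, F = 33/8, G = 137/16, EG - F^2 = 173/16 at the point
E_x = 9/2, E_y = -15/2, F_x = 3/8, F_y = -11, G_x = -55/4, G_y = -121/8
E_yy = 20, F_xy = 47/8, G_xx = 25/2
Evaluate Brioschi's two determinant matrices M1, M2 and divide by (EG - F^2)^2.
M1 = [[-E_yy/2 + F_xy - G_xx/2, E_x/2, F_x - E_y/2], [F_y - G_x/2, E, F], [G_y/2, F, G]] = [[-83/8, 9/4, 33/8], [-33/8, 13/4, 33/8], [-121/16, 33/8, 137/16]]; det M1 = -4589/64
M2 = [[0, E_y/2, G_x/2], [E_y/2, E, F], [G_x/2, F, G]] = [[0, -15/4, -55/8], [-15/4, 13/4, 33/8], [-55/8, 33/8, 137/16]]; det M2 = -3925/64
det M1 - det M2 = -83/8; K = -83/8 / (173/16)^2 = -2656/29929


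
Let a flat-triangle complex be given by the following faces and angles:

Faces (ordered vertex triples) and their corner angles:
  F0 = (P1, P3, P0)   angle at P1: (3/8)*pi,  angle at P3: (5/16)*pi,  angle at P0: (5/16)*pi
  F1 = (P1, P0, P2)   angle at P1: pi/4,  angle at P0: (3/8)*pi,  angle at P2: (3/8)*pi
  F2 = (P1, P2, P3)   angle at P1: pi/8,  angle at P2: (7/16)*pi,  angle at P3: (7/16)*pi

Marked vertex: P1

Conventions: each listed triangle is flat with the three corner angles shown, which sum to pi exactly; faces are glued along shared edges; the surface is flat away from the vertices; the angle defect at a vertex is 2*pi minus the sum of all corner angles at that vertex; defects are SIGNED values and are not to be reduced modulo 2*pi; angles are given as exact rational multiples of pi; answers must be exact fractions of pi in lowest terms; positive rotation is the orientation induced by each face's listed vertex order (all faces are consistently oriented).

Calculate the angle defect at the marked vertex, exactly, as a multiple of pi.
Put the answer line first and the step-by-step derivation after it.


Answer: defect(P1) = (5/4)*pi

Sum of corner angles at P1: (3/4)*pi
defect = 2*pi - (3/4)*pi


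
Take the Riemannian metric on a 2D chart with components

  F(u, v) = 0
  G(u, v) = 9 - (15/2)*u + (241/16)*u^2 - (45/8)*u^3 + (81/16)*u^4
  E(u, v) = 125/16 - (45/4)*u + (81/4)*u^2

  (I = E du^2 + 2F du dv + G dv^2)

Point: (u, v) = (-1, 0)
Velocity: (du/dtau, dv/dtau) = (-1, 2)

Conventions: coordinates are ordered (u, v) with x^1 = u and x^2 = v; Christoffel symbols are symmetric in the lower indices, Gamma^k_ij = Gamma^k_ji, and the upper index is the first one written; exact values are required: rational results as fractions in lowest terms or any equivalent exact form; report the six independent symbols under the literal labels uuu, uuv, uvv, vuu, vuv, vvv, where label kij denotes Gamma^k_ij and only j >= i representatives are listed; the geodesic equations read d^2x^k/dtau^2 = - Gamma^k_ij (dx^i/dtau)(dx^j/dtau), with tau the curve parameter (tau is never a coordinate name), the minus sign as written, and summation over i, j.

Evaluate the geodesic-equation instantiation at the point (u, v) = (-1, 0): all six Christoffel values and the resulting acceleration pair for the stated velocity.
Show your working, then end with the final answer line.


E = 629/16, F = 0, G = 169/4 at the point
E_u = -207/4, E_v = 0, F_u = 0, F_v = 0, G_u = -299/4, G_v = 0
EG - F^2 = 106301/64;  g^inv = (64/106301) * [[169/4, 0], [0, 629/16]]
first-kind symbols [ij,l] = (1/2)(d_i g_jl + d_j g_il - d_l g_ij): [uu,u] = E_u/2 = -207/8, [uu,v] = F_u - E_v/2 = 0, [uv,u] = E_v/2 = 0, [uv,v] = G_u/2 = -299/8, [vv,u] = F_v - G_u/2 = 299/8, [vv,v] = G_v/2 = 0
Gamma^u_ij = (G*[ij,u] - F*[ij,v])/(EG - F^2), Gamma^v_ij = (E*[ij,v] - F*[ij,u])/(EG - F^2)
Gamma_uuu = -414/629, Gamma_uuv = 0, Gamma_uvv = 598/629, Gamma_vuu = 0, Gamma_vuv = -23/26, Gamma_vvv = 0
d^2u/dtau^2 = -(Gamma_uuu*(-1)^2 + 2*Gamma_uuv*(-1)*(2) + Gamma_uvv*(2)^2) = -1978/629
d^2v/dtau^2 = -(Gamma_vuu*(-1)^2 + 2*Gamma_vuv*(-1)*(2) + Gamma_vvv*(2)^2) = -46/13

Answer: Gamma_uuu = -414/629, Gamma_uuv = 0, Gamma_uvv = 598/629, Gamma_vuu = 0, Gamma_vuv = -23/26, Gamma_vvv = 0; accelerations (d^2u/dtau^2, d^2v/dtau^2) = (-1978/629, -46/13)


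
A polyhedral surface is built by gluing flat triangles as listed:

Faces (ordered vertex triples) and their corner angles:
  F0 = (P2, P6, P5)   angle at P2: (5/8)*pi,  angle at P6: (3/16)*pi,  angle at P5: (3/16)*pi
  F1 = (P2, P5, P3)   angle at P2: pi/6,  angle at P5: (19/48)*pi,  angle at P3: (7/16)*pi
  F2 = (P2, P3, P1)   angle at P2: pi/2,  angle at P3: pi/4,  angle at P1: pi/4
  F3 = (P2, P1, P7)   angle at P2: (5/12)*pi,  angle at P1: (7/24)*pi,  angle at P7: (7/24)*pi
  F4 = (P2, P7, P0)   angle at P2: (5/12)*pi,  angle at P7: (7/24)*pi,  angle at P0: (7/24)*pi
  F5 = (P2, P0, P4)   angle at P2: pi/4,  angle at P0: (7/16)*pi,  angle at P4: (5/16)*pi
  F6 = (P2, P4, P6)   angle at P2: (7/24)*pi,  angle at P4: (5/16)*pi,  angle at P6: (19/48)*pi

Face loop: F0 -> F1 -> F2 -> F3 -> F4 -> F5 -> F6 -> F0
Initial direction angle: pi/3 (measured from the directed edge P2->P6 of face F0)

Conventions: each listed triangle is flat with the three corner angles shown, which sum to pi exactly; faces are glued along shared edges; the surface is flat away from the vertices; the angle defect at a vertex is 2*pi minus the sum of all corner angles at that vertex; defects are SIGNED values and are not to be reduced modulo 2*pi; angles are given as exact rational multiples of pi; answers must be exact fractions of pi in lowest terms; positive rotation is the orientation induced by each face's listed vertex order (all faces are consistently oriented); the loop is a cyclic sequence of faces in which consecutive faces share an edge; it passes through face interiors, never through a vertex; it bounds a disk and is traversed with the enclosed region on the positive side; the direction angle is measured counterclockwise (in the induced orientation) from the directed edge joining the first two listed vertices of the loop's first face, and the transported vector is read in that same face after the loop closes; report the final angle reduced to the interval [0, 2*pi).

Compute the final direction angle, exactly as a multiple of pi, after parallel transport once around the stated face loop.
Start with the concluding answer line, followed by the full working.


Answer: final direction angle = (5/3)*pi

enclosed vertex P2: corner angles sum to (8/3)*pi, defect = 2*pi - (8/3)*pi = (-2/3)*pi
summing the enclosed defects onto the initial angle, mod 2*pi in the induced orientation:
final angle = pi/3 - (2/3)*pi = (5/3)*pi (mod 2*pi)


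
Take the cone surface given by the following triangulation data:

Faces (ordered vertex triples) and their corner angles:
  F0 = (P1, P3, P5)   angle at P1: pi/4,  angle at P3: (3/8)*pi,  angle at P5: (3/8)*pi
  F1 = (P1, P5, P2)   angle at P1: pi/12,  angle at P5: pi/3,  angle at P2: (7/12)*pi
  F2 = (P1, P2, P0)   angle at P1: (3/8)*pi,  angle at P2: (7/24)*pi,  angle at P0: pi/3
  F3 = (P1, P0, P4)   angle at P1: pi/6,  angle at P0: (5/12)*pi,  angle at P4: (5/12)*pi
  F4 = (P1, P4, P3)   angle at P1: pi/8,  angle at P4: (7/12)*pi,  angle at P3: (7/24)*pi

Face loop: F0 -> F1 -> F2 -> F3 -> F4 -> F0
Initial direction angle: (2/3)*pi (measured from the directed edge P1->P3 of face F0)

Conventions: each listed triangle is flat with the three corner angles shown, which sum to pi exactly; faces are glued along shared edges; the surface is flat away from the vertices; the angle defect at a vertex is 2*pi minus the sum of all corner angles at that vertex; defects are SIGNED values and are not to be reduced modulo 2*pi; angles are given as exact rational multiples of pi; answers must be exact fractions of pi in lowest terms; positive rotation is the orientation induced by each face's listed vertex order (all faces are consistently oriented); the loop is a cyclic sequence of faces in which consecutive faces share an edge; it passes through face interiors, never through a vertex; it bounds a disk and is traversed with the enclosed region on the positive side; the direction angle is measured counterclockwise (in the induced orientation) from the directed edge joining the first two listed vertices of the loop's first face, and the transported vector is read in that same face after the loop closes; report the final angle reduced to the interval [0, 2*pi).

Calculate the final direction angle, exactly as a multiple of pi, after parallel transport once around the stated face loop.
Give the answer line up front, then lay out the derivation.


Answer: final direction angle = (5/3)*pi

enclosed vertex P1: corner angles sum to pi, defect = 2*pi - pi = pi
summing the enclosed defects onto the initial angle, mod 2*pi in the induced orientation:
final angle = (2/3)*pi + pi = (5/3)*pi (mod 2*pi)


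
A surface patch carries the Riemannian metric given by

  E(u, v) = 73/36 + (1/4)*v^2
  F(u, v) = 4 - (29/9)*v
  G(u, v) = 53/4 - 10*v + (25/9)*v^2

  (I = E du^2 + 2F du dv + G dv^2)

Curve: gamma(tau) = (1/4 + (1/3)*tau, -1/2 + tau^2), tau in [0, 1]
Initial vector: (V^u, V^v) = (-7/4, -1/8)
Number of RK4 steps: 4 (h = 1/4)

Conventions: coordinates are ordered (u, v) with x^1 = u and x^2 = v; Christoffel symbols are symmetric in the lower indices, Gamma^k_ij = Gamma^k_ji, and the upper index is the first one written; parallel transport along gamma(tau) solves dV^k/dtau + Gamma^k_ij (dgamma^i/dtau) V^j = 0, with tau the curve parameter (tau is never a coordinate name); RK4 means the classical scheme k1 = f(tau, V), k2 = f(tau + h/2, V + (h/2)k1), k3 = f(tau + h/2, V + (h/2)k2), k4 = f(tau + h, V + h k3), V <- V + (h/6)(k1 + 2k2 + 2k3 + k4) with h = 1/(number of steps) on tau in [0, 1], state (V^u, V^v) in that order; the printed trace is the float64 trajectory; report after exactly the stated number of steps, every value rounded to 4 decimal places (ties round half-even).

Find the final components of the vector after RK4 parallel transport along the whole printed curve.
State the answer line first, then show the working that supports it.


Answer: V^u = -2.0005, V^v = -0.0768

gamma'(tau) = (1/3, 2*tau); f(tau, V)^k = -Gamma^k_ij(gamma(tau)) gamma'^i(tau) V^j; h = 1/4; intermediate values shown to 6 dp
curve data and Christoffel symbols at the stage parameters:
  tau = 0.000000: gamma = (0.250000, -0.500000), gamma' = (0.333333, 0.000000); Gamma_uuu = -0.086436, Gamma_uuv = -0.291827, Gamma_uvv = -3.104835, Gamma_vuu = 0.032199, Gamma_vuv = 0.086436, Gamma_vvv = 0.582371
  tau = 0.125000: gamma = (0.291667, -0.484375), gamma' = (0.333333, 0.250000); Gamma_uuu = -0.082228, Gamma_uuv = -0.277194, Gamma_uvv = -3.067056, Gamma_vuu = 0.030853, Gamma_vuv = 0.082228, Gamma_vvv = 0.571322
  tau = 0.250000: gamma = (0.333333, -0.437500), gamma' = (0.333333, 0.500000); Gamma_uuu = -0.070260, Gamma_uuv = -0.235813, Gamma_uvv = -2.954591, Gamma_vuu = 0.026958, Gamma_vuv = 0.070260, Gamma_vvv = 0.537997
  tau = 0.375000: gamma = (0.375000, -0.359375), gamma' = (0.333333, 0.750000); Gamma_uuu = -0.052461, Gamma_uuv = -0.174964, Gamma_uvv = -2.772564, Gamma_vuu = 0.020953, Gamma_vuv = 0.052461, Gamma_vvv = 0.482638
  tau = 0.500000: gamma = (0.416667, -0.250000), gamma' = (0.333333, 1.000000); Gamma_uuu = -0.031800, Gamma_uuv = -0.105371, Gamma_uvv = -2.535148, Gamma_vuu = 0.013522, Gamma_vuv = 0.031800, Gamma_vvv = 0.407467
  tau = 0.625000: gamma = (0.458333, -0.109375), gamma' = (0.333333, 1.250000); Gamma_uuu = -0.011608, Gamma_uuv = -0.038343, Gamma_uvv = -2.266856, Gamma_vuu = 0.005416, Gamma_vuv = 0.011608, Gamma_vvv = 0.317349
  tau = 0.750000: gamma = (0.500000, 0.062500), gamma' = (0.333333, 1.500000); Gamma_uuu = 0.005297, Gamma_uuv = 0.017619, Gamma_uvv = -1.997391, Gamma_vuu = -0.002829, Gamma_vuv = -0.005297, Gamma_vvv = 0.218499
  tau = 0.875000: gamma = (0.541667, 0.265625), gamma' = (0.333333, 1.750000); Gamma_uuu = 0.017136, Gamma_uuv = 0.058806, Gamma_uvv = -1.753613, Gamma_vuu = -0.011148, Gamma_vuv = -0.017136, Gamma_vvv = 0.115978
  tau = 1.000000: gamma = (0.583333, 0.500000), gamma' = (0.333333, 2.000000); Gamma_uuu = 0.022989, Gamma_uuv = 0.086073, Gamma_uvv = -1.554665, Gamma_vuu = -0.020115, Gamma_vuv = -0.022989, Gamma_vvv = 0.011494
step 0: V^u = -1.7500, V^v = -0.1250
step 1: k1 = (-0.062580, 0.022384), k2 = (-0.274987, 0.075017), k3 = (-0.271902, 0.074716), k4 = (-0.422353, 0.111291); V <- V + (h/6)(k1 + 2k2 + 2k3 + k4): V^u = -1.8158, V^v = -0.1070
step 2: k1 = (-0.423025, 0.111379), k2 = (-0.476763, 0.121877), k3 = (-0.474956, 0.121690), k4 = (-0.421050, 0.102231); V <- V + (h/6)(k1 + 2k2 + 2k3 + k4): V^u = -1.9303, V^v = -0.0778
step 3: k1 = (-0.423704, 0.102588), k2 = (-0.287545, 0.058365), k3 = (-0.302397, 0.060302), k4 = (-0.130870, 0.002604); V <- V + (h/6)(k1 + 2k2 + 2k3 + k4): V^u = -2.0025, V^v = -0.0635
step 4: k1 = (-0.133367, 0.002896), k2 = (0.026862, -0.055604), k3 = (0.002389, -0.053487), k4 = (0.123205, -0.104288); V <- V + (h/6)(k1 + 2k2 + 2k3 + k4): V^u = -2.0005, V^v = -0.0768


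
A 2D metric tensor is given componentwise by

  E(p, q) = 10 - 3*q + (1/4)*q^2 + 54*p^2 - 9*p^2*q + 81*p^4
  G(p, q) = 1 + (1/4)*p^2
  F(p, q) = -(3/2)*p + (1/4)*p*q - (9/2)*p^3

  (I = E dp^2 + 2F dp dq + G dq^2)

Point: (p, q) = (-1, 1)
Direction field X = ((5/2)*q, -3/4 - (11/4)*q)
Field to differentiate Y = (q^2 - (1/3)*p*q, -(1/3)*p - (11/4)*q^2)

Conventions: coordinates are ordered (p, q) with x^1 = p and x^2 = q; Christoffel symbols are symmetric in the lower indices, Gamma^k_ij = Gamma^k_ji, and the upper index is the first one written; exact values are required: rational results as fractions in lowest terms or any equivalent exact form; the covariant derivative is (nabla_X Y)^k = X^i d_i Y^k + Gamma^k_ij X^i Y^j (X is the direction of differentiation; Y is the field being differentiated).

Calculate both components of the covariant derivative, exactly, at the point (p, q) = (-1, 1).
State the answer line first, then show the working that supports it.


Answer: (nabla_X Y)^p = -175673/12816, (nabla_X Y)^q = 233405/12816

E = 533/4, F = 23/4, G = 5/4 at the point
E_p = -414, E_q = -23/2, F_p = -59/4, F_q = -1/4, G_p = -1/2, G_q = 0
EG - F^2 = 267/2;  g^inv = (2/267) * [[5/4, -23/4], [-23/4, 533/4]]
first-kind symbols [ij,l] = (1/2)(d_i g_jl + d_j g_il - d_l g_ij): [pp,p] = E_p/2 = -207, [pp,q] = F_p - E_q/2 = -9, [pq,p] = E_q/2 = -23/4, [pq,q] = G_p/2 = -1/4, [qq,p] = F_q - G_p/2 = 0, [qq,q] = G_q/2 = 0
Gamma^p_ij = (G*[ij,p] - F*[ij,q])/(EG - F^2), Gamma^q_ij = (E*[ij,q] - F*[ij,p])/(EG - F^2)
Gamma_ppp = -138/89, Gamma_ppq = -23/534, Gamma_pqq = 0, Gamma_qpp = -6/89, Gamma_qpq = -1/534, Gamma_qqq = 0
X = (5/2, -7/2), Y = (4/3, -29/12) at the point


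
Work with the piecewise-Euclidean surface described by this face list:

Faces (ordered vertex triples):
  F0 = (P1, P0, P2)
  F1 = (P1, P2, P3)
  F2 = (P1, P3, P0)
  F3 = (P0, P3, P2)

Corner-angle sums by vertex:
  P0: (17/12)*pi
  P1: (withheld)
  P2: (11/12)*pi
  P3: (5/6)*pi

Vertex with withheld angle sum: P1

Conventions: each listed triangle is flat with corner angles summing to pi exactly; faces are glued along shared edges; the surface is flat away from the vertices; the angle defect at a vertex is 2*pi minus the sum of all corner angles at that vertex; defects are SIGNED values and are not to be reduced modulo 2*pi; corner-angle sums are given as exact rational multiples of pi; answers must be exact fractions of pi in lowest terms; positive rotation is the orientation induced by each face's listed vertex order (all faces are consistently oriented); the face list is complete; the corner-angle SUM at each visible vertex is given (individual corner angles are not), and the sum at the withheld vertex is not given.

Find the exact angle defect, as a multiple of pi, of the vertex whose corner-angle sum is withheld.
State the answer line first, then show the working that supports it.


Answer: defect(P1) = (7/6)*pi

V = 4, E = 6, F = 4; chi = V - E + F = 2
Gauss-Bonnet: total defect = 2*pi*chi = 4*pi; visible defects sum to (17/6)*pi


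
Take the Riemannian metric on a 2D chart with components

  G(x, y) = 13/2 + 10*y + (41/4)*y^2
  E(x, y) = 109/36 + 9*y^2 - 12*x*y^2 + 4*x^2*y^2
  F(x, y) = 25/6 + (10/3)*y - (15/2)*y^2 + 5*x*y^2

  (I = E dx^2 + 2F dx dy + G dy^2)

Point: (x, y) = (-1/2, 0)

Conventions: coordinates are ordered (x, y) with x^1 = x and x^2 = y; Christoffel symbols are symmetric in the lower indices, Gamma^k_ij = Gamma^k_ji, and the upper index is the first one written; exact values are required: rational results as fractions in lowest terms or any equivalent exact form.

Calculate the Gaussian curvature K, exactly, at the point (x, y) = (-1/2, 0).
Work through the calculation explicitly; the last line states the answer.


E = 109/36, F = 25/6, G = 13/2, EG - F^2 = 167/72 at the point
E_x = 0, E_y = 0, F_x = 0, F_y = 10/3, G_x = 0, G_y = 10
E_yy = 32, F_xy = 0, G_xx = 0
The intrinsic route: Brioschi's K = (det M1 - det M2)/(EG - F^2)^2.
M1 = [[-E_yy/2 + F_xy - G_xx/2, E_x/2, F_x - E_y/2], [F_y - G_x/2, E, F], [G_y/2, F, G]] = [[-16, 0, 0], [10/3, 109/36, 25/6], [5, 25/6, 13/2]]; det M1 = -334/9
M2 = [[0, E_y/2, G_x/2], [E_y/2, E, F], [G_x/2, F, G]] = [[0, 0, 0], [0, 109/36, 25/6], [0, 25/6, 13/2]]; det M2 = 0
det M1 - det M2 = -334/9; K = -334/9 / (167/72)^2 = -1152/167

Answer: K = -1152/167


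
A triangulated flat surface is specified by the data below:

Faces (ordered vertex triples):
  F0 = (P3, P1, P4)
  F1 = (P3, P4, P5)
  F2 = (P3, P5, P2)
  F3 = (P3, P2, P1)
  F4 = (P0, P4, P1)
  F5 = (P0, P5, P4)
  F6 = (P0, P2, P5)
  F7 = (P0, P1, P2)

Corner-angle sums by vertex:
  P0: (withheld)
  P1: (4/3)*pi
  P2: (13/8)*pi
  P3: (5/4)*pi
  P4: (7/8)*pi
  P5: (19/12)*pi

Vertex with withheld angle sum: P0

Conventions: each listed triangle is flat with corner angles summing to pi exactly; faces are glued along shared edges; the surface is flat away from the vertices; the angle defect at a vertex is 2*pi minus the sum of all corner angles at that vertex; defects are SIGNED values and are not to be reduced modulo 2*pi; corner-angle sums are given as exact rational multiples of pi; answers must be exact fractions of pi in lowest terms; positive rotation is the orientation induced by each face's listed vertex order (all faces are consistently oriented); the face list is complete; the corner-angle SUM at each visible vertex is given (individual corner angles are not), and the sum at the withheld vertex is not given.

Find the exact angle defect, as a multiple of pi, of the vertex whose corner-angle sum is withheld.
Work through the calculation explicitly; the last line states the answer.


V = 6, E = 12, F = 8; chi = V - E + F = 2
Gauss-Bonnet: total defect = 2*pi*chi = 4*pi; visible defects sum to (10/3)*pi

Answer: defect(P0) = (2/3)*pi


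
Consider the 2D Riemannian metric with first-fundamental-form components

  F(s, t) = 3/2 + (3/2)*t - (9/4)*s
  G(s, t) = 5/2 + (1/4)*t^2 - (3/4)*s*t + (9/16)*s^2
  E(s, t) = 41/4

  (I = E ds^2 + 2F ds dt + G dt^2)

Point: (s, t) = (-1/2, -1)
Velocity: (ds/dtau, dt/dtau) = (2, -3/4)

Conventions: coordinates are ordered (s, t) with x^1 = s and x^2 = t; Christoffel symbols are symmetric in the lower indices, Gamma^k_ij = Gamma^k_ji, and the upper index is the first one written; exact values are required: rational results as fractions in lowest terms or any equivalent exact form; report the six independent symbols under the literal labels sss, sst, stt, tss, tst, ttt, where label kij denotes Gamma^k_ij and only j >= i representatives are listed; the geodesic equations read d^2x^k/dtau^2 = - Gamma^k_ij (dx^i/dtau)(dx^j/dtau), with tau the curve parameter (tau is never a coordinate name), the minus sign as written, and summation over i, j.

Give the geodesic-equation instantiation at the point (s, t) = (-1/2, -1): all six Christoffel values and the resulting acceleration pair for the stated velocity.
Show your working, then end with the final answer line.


E = 41/4, F = 9/8, G = 161/64 at the point
E_s = 0, E_t = 0, F_s = -9/4, F_t = 3/2, G_s = 3/16, G_t = -1/8
EG - F^2 = 6277/256;  g^inv = (256/6277) * [[161/64, -9/8], [-9/8, 41/4]]
first-kind symbols [ij,l] = (1/2)(d_i g_jl + d_j g_il - d_l g_ij): [ss,s] = E_s/2 = 0, [ss,t] = F_s - E_t/2 = -9/4, [st,s] = E_t/2 = 0, [st,t] = G_s/2 = 3/32, [tt,s] = F_t - G_s/2 = 45/32, [tt,t] = G_t/2 = -1/16
Gamma^s_ij = (G*[ij,s] - F*[ij,t])/(EG - F^2), Gamma^t_ij = (E*[ij,t] - F*[ij,s])/(EG - F^2)
Gamma_sss = 648/6277, Gamma_sst = -27/6277, Gamma_stt = 7389/50216, Gamma_tss = -5904/6277, Gamma_tst = 246/6277, Gamma_ttt = -569/6277
d^2s/dtau^2 = -(Gamma_sss*(2)^2 + 2*Gamma_sst*(2)*(-3/4) + Gamma_stt*(-3/4)^2) = -408645/803456
d^2t/dtau^2 = -(Gamma_tss*(2)^2 + 2*Gamma_tst*(2)*(-3/4) + Gamma_ttt*(-3/4)^2) = 394785/100432

Answer: Gamma_sss = 648/6277, Gamma_sst = -27/6277, Gamma_stt = 7389/50216, Gamma_tss = -5904/6277, Gamma_tst = 246/6277, Gamma_ttt = -569/6277; accelerations (d^2s/dtau^2, d^2t/dtau^2) = (-408645/803456, 394785/100432)


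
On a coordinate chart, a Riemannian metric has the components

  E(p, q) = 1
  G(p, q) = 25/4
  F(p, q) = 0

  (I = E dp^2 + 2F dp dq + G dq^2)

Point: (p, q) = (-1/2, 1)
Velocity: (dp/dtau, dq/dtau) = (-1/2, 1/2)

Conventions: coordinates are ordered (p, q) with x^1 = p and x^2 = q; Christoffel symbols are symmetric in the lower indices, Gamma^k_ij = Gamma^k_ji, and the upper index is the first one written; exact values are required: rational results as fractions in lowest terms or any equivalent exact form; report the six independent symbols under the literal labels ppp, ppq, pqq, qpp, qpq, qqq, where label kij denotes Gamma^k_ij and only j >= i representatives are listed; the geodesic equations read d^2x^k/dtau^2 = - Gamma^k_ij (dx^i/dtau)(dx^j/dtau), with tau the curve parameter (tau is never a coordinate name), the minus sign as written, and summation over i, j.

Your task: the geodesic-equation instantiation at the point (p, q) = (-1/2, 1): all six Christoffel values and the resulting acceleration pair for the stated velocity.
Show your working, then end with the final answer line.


E = 1, F = 0, G = 25/4 at the point
E_p = 0, E_q = 0, F_p = 0, F_q = 0, G_p = 0, G_q = 0
EG - F^2 = 25/4;  g^inv = (4/25) * [[25/4, 0], [0, 1]]
first-kind symbols [ij,l] = (1/2)(d_i g_jl + d_j g_il - d_l g_ij): [pp,p] = E_p/2 = 0, [pp,q] = F_p - E_q/2 = 0, [pq,p] = E_q/2 = 0, [pq,q] = G_p/2 = 0, [qq,p] = F_q - G_p/2 = 0, [qq,q] = G_q/2 = 0
Gamma^p_ij = (G*[ij,p] - F*[ij,q])/(EG - F^2), Gamma^q_ij = (E*[ij,q] - F*[ij,p])/(EG - F^2)
Gamma_ppp = 0, Gamma_ppq = 0, Gamma_pqq = 0, Gamma_qpp = 0, Gamma_qpq = 0, Gamma_qqq = 0
d^2p/dtau^2 = -(Gamma_ppp*(-1/2)^2 + 2*Gamma_ppq*(-1/2)*(1/2) + Gamma_pqq*(1/2)^2) = 0
d^2q/dtau^2 = -(Gamma_qpp*(-1/2)^2 + 2*Gamma_qpq*(-1/2)*(1/2) + Gamma_qqq*(1/2)^2) = 0

Answer: Gamma_ppp = 0, Gamma_ppq = 0, Gamma_pqq = 0, Gamma_qpp = 0, Gamma_qpq = 0, Gamma_qqq = 0; accelerations (d^2p/dtau^2, d^2q/dtau^2) = (0, 0)
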